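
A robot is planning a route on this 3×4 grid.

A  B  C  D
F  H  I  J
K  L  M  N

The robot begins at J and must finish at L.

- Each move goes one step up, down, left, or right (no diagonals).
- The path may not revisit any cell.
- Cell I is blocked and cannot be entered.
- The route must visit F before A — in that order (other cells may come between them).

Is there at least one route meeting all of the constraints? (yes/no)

Ignoring the required order, 2 revisit-free routes from J to L pass through all of F and A; the waypoint orders that occur are A → F (2) — never F → A.

no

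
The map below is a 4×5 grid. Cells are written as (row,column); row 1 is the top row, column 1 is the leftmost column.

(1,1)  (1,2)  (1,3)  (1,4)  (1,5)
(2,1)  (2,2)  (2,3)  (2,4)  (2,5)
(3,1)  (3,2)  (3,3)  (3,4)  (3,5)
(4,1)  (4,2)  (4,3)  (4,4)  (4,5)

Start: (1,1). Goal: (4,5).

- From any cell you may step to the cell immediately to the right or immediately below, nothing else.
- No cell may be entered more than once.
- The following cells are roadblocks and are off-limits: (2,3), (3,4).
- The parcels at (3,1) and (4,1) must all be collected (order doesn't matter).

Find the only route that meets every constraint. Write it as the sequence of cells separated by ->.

Moves only go right or down, so the column and row indices never decrease.
Route from (1,1): down 3 to (4,1), right 4 to (4,5) — 7 moves in all.
Check: all required cells visited.

(1,1) -> (2,1) -> (3,1) -> (4,1) -> (4,2) -> (4,3) -> (4,4) -> (4,5)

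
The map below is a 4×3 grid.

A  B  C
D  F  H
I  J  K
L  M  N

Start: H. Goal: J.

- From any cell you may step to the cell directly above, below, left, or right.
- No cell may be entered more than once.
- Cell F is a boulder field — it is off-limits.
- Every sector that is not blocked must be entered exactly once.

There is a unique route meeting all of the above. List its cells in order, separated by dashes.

H - C - B - A - D - I - L - M - N - K - J

Need to visit all 11 open cells exactly once, starting at H and ending at J.
Route from H: up to C, 2× left (reaching A), 3× down (reaching L), 2× right (reaching N), up to K, left to J — 10 moves in all.
Check: all 11 open cells covered.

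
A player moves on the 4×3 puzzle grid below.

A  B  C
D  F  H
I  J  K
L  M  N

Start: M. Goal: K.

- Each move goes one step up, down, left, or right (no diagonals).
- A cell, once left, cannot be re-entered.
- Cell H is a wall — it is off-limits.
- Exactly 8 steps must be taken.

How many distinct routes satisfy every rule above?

Need simple routes of exactly 8 moves from M to K (Manhattan distance 2, so 3 moves are spent on a detour and 3 undoing it).
Enumerating: M L I D A B F J K.
That gives 1 route.

1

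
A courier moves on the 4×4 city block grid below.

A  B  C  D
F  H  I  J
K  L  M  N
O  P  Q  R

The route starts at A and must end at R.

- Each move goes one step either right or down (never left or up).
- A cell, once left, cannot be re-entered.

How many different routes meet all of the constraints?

20

A right/down-only route from A to R makes exactly 3 down-moves and 3 right-moves in some order.
With no other constraints that would be C(6,3) = 20 routes.
That gives 20 routes.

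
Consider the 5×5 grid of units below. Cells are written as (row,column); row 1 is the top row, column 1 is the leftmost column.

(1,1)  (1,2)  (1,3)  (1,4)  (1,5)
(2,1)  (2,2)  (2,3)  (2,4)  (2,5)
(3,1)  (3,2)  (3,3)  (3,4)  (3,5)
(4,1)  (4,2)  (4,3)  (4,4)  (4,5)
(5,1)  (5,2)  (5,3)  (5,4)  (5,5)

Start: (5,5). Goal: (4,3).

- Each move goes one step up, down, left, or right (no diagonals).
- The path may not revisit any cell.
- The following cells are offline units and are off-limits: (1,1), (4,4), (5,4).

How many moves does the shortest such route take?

The Manhattan distance from (5,5) to (4,3) is |5−4| + |5−3| = 3, so at least 3 moves are needed.
That bound ignores the blocked cells. Measuring each leg by the fewest moves that actually steer around them ((5,5)→(4,3): 5) raises the lower bound to 5.
A route of 5 moves exists: (5,5) → (4,5) → (3,5) → (3,4) → (3,3) → (4,3).
Since 5 matches that lower bound, it is optimal.

5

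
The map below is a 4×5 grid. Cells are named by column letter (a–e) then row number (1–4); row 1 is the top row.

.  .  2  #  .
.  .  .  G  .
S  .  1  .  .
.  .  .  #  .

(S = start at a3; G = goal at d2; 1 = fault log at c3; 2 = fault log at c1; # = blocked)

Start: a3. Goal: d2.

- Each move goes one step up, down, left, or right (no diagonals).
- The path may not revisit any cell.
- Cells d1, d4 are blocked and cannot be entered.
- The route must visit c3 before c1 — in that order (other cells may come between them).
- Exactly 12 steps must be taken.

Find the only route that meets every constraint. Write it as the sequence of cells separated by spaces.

The waypoints must appear in the order c3, c1, with no cell reused.
Route from a3: down to a4, 2× right (reaching c4), up to c3, left to b3, up to b2, left to a2, up to a1, 2× right (reaching c1), down to c2, right to d2 — 12 moves in all.
Check: order respected (1 at step 4, 2 at step 10); 12 moves as required.

a3 a4 b4 c4 c3 b3 b2 a2 a1 b1 c1 c2 d2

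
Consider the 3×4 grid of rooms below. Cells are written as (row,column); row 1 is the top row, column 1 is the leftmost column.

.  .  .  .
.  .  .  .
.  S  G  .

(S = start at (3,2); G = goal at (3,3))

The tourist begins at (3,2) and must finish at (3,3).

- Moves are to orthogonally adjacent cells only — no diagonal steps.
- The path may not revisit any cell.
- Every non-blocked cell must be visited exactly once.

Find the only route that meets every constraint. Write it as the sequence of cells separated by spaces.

Need to visit all 12 open cells exactly once, starting at (3,2) and ending at (3,3).
Cell (1,4) has only two open neighbours ((2,4) and (1,3)), so the path must pass straight through it: one of those is the cell it's entered from and the other is where it exits.
Route from (3,2): left 1 to (3,1), up 2 to (1,1), right 1 to (1,2), down 1 to (2,2), right 1 to (2,3), up 1 to (1,3), right 1 to (1,4), down 2 to (3,4), left 1 to (3,3) — 11 moves in all.
Check: all 12 open cells covered.

(3,2) (3,1) (2,1) (1,1) (1,2) (2,2) (2,3) (1,3) (1,4) (2,4) (3,4) (3,3)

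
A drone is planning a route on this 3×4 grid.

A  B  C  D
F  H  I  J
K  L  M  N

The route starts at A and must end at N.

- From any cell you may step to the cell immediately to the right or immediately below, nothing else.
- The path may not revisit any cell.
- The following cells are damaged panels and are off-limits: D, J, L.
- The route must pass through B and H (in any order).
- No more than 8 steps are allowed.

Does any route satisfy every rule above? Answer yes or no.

One route that works: A → B → H → I → M → N.

yes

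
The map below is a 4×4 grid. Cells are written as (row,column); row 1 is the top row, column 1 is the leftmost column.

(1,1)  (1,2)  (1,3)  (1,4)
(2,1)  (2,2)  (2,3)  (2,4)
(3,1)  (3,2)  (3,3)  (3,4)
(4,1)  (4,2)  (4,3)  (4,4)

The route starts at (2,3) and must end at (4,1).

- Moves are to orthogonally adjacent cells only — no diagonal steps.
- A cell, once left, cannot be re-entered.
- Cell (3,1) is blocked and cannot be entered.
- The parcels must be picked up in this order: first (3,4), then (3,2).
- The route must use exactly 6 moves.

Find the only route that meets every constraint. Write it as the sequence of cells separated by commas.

The waypoints must appear in the order (3,4), (3,2), with no cell reused.
Route from (2,3): right to (2,4), down to (3,4), 2× left (reaching (3,2)), down to (4,2), left to (4,1) — 6 moves in all.
Check: order respected ((3,4) at step 2, (3,2) at step 4); 6 moves as required.

(2,3), (2,4), (3,4), (3,3), (3,2), (4,2), (4,1)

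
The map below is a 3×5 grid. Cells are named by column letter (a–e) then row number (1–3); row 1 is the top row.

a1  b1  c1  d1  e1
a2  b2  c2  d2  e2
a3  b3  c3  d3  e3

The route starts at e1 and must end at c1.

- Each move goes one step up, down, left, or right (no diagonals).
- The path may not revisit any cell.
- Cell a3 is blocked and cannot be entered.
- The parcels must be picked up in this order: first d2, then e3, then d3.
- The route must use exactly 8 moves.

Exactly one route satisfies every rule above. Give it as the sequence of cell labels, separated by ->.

e1 -> d1 -> d2 -> e2 -> e3 -> d3 -> c3 -> c2 -> c1

The waypoints must appear in the order d2, e3, d3, with no cell reused.
Route from e1: left to d1, down to d2, right to e2, down to e3, 2× left (reaching c3), 2× up (reaching c1) — 8 moves in all.
Check: order respected (d2 at step 2, e3 at step 4, d3 at step 5); 8 moves as required.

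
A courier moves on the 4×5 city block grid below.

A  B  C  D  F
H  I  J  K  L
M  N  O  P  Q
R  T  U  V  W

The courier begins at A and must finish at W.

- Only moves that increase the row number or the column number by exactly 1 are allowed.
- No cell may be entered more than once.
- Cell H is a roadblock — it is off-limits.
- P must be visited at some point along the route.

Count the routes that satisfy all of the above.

12

A right/down-only route from A to W makes exactly 3 down-moves and 4 right-moves in some order.
With no other constraints that would be C(7,3) = 35 routes.
Split at P and multiply the segment counts (each segment already excludes blocked cells): A→P: 6; P→W: 2; product = 12.
That gives 12 routes.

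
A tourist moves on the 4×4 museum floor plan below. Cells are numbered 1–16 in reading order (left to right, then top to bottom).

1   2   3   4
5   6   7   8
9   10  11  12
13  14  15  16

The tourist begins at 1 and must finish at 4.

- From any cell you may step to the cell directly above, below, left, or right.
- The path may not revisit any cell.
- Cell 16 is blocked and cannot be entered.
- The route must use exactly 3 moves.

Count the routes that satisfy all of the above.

1

Need simple routes of exactly 3 moves from 1 to 4 (Manhattan distance 3, so 0 moves are spent on a detour and 0 undoing it).
Enumerating: 1 2 3 4.
That gives 1 route.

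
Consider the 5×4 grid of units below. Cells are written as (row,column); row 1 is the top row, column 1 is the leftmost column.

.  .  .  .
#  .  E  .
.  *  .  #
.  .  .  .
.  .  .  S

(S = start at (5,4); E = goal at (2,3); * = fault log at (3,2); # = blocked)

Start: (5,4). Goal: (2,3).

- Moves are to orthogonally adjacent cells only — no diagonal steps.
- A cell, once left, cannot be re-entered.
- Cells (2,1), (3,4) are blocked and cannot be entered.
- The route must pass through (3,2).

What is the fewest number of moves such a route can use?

Any route passes through (3,2) somewhere between (5,4) and (2,3). Summing Manhattan distances along the two legs ((5,4) → (3,2) → (2,3)) gives a lower bound of 4 + 2 = 6 moves.
A route of 6 moves achieves this: (5,4) → (4,4) → (4,3) → (3,3) → (3,2) → (2,2) → (2,3).
Since 6 matches the lower bound, it is optimal.

6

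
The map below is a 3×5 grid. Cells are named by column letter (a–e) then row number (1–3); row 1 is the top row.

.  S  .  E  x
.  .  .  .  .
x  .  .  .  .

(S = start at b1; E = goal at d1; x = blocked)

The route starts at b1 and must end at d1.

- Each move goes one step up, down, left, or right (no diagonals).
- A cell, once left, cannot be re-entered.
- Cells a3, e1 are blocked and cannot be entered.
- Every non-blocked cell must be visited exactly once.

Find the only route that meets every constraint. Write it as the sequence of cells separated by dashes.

Need to visit all 13 open cells exactly once, starting at b1 and ending at d1.
Cell e3 has only two open neighbours (e2 and d3), so the path must pass straight through it: one of those is the cell it's entered from and the other is where it exits.
Route from b1: left 1 to a1, down 1 to a2, right 1 to b2, down 1 to b3, right 3 to e3, up 1 to e2, left 2 to c2, up 1 to c1, right 1 to d1 — 12 moves in all.
Check: all 13 open cells covered.

b1 - a1 - a2 - b2 - b3 - c3 - d3 - e3 - e2 - d2 - c2 - c1 - d1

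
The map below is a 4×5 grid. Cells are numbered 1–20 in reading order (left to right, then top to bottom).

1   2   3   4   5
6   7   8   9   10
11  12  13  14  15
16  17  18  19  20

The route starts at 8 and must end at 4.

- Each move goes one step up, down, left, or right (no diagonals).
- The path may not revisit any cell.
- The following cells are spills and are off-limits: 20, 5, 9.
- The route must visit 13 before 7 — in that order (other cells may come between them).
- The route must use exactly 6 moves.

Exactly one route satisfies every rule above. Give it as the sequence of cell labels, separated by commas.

The waypoints must appear in the order 13, 7, with no cell reused.
Route from 8: down to 13, left to 12, 2× up (reaching 2), 2× right (reaching 4) — 6 moves in all.
Check: order respected (13 at step 1, 7 at step 3); 6 moves as required.

8, 13, 12, 7, 2, 3, 4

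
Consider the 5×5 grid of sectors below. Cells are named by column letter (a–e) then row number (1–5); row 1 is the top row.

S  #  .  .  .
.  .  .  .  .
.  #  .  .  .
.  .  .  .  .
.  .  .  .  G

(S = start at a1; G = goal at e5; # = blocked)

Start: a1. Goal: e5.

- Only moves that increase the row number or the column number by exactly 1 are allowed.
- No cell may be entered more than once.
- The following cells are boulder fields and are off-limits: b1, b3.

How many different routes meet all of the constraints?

A right/down-only route from a1 to e5 makes exactly 4 down-moves and 4 right-moves in some order.
With no other constraints that would be C(8,4) = 70 routes.
Subtract routes through each blocked cell (inclusion–exclusion for overlaps): − through b1: 35 − through b3: 30 + through b1&b3: 10 → 15.
That gives 15 routes.

15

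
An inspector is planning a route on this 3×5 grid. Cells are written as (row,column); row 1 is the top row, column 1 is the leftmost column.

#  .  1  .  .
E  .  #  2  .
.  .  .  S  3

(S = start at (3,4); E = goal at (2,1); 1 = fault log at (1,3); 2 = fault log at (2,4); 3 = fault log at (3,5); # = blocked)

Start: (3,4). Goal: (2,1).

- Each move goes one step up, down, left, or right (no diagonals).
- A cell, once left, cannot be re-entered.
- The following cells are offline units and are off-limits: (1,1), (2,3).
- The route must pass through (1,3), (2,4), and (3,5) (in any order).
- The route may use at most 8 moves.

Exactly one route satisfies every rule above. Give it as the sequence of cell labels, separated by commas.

Any route must reach (1,3), (2,4), and (3,5) and still end at (2,1) within 8 moves, so the order of the required stops is forced.
Route from (3,4): right to (3,5), up to (2,5), left to (2,4), up to (1,4), 2× left (reaching (1,2)), down to (2,2), left to (2,1) — 8 moves in all.
Check: all required cells visited; 8 ≤ 8 moves.

(3,4), (3,5), (2,5), (2,4), (1,4), (1,3), (1,2), (2,2), (2,1)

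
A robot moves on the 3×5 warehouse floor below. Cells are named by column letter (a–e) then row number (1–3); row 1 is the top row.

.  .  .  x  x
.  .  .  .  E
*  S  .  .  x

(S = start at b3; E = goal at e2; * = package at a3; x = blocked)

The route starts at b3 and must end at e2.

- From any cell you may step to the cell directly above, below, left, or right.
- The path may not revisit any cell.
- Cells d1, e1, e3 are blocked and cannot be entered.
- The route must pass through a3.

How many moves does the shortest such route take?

6

Any route passes through a3 somewhere between b3 and e2. Summing Manhattan distances along the two legs (b3 → a3 → e2) gives a lower bound of 1 + 5 = 6 moves.
A route of 6 moves achieves this: b3 → a3 → a2 → b2 → c2 → d2 → e2.
Since 6 matches the lower bound, it is optimal.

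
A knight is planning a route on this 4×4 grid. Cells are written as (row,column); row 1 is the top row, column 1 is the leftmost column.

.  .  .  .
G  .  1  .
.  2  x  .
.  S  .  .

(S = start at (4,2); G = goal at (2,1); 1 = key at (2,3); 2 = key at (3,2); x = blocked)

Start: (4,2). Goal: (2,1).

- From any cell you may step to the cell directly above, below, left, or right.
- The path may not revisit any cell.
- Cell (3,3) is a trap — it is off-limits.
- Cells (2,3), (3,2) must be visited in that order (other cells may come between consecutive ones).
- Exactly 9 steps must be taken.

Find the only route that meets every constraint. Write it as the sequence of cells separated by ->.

The waypoints must appear in the order (2,3), (3,2), with no cell reused.
Route from (4,2): 2× right (reaching (4,4)), 2× up (reaching (2,4)), 2× left (reaching (2,2)), down to (3,2), left to (3,1), up to (2,1) — 9 moves in all.
Check: order respected (1 at step 5, 2 at step 7); 9 moves as required.

(4,2) -> (4,3) -> (4,4) -> (3,4) -> (2,4) -> (2,3) -> (2,2) -> (3,2) -> (3,1) -> (2,1)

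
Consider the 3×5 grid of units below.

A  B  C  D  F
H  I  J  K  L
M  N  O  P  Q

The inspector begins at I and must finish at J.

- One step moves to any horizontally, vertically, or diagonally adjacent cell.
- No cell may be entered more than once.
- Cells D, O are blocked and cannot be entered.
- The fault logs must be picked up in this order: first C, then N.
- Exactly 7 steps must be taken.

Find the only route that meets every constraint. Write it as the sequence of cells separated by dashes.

I - C - B - A - H - M - N - J

The waypoints must appear in the order C, N, with no cell reused.
Route from I: up-right to C, 2× left (reaching A), 2× down (reaching M), right to N, up-right to J — 7 moves in all.
Check: order respected (C at step 1, N at step 6); 7 moves as required.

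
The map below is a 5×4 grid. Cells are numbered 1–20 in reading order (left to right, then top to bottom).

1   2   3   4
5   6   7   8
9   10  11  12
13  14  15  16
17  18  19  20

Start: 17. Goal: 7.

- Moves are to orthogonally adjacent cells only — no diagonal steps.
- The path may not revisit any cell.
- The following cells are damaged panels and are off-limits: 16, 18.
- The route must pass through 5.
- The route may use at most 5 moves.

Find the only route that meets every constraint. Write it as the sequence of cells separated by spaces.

The 5-move cap with required stops at 5 leaves no slack for detours.
Route from 17: up 3 to 5, right 2 to 7 — 5 moves in all.
Check: all required cells visited; 5 ≤ 5 moves.

17 13 9 5 6 7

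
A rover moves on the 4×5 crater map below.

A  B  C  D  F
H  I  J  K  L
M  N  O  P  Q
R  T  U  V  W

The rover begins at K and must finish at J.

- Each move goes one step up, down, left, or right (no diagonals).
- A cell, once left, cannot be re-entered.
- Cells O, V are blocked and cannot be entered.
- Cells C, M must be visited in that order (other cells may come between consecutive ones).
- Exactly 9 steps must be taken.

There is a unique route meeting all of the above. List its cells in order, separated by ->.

The waypoints must appear in the order C, M, with no cell reused.
Route from K: up 1 to D, left 3 to A, down 2 to M, right 1 to N, up 1 to I, right 1 to J — 9 moves in all.
Check: order respected (C at step 2, M at step 6); 9 moves as required.

K -> D -> C -> B -> A -> H -> M -> N -> I -> J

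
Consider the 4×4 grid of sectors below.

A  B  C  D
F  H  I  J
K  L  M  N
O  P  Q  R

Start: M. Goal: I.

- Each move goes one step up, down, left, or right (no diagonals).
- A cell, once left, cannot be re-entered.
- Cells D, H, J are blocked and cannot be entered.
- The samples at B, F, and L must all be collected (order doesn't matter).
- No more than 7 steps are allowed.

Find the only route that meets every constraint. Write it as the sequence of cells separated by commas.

The budget equals the shortest possible length, so every move has to be on a shortest route through the required cells.
Route from M: 2× left (reaching K), 2× up (reaching A), 2× right (reaching C), down to I — 7 moves in all.
Check: all required cells visited; 7 ≤ 7 moves.

M, L, K, F, A, B, C, I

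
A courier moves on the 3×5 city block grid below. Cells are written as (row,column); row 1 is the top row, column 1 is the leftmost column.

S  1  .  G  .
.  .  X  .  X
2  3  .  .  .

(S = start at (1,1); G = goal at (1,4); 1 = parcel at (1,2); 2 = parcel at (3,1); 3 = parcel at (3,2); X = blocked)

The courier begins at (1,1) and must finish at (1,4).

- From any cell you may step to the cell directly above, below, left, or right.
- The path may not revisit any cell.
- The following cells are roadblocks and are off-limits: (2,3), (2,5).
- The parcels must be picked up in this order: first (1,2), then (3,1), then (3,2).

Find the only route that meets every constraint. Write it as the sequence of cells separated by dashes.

(1,1) - (1,2) - (2,2) - (2,1) - (3,1) - (3,2) - (3,3) - (3,4) - (2,4) - (1,4)

The waypoints must appear in the order (1,2), (3,1), (3,2), with no cell reused.
Route from (1,1): right 1 to (1,2), down 1 to (2,2), left 1 to (2,1), down 1 to (3,1), right 3 to (3,4), up 2 to (1,4) — 9 moves in all.
Check: order respected (1 at step 1, 2 at step 4, 3 at step 5).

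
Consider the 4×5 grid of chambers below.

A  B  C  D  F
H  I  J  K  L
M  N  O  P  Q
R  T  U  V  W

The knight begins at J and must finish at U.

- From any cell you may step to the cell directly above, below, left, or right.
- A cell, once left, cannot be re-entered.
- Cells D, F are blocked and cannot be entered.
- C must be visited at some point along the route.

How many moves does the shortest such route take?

Any route passes through C somewhere between J and U. Summing Manhattan distances along the two legs (J → C → U) gives a lower bound of 1 + 3 = 4 moves.
The shortest route satisfying every rule uses 6 moves: J → C → B → I → N → T → U.
The no-revisit rule (legs can't share cells) pushes the minimum above the 4-move bound; an exhaustive check rules out every length from 4 to 5, leaving 6 as the minimum.

6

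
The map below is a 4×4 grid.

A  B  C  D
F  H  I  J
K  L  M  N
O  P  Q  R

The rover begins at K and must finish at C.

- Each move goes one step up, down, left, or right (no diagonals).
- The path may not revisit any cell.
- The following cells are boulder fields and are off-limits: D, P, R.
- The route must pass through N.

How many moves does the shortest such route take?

Any route passes through N somewhere between K and C. Summing Manhattan distances along the two legs (K → N → C) gives a lower bound of 3 + 3 = 6 moves.
A route of 6 moves achieves this: K → L → M → N → J → I → C.
Since 6 matches the lower bound, it is optimal.

6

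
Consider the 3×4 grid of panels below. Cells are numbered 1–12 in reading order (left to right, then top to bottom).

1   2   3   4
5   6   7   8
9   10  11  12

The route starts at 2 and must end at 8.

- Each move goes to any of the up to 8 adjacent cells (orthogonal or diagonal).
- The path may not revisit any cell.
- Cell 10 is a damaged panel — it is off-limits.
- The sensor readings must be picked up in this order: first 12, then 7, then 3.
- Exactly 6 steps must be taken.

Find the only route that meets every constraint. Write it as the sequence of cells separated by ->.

2 -> 6 -> 11 -> 12 -> 7 -> 3 -> 8

The waypoints must appear in the order 12, 7, 3, with no cell reused.
Route from 2: down to 6, down-right to 11, right to 12, up-left to 7, up to 3, down-right to 8 — 6 moves in all.
Check: order respected (12 at step 3, 7 at step 4, 3 at step 5); 6 moves as required.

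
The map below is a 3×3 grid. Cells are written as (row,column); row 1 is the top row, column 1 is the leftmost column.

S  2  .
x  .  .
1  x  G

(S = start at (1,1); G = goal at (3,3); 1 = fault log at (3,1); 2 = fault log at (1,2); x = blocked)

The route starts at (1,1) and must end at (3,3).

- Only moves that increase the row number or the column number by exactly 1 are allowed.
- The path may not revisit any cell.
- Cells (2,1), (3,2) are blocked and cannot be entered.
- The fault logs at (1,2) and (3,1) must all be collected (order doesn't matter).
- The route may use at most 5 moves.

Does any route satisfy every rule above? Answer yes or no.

no

(3,1) is below but to the left of (1,2): going (1,2) → (3,1) would need a leftward move and (3,1) → (1,2) an upward move, so no right/down-only route can visit both required cells.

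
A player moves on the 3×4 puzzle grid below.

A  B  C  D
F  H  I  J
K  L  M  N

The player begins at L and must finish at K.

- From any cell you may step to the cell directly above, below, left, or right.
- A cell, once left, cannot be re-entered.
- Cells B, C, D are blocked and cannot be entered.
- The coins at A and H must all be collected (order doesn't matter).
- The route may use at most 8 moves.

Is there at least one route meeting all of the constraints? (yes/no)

A must be visited but has only one open neighbour (F), and it is neither the start nor the goal — the route would have to enter and leave through F, re-entering it.

no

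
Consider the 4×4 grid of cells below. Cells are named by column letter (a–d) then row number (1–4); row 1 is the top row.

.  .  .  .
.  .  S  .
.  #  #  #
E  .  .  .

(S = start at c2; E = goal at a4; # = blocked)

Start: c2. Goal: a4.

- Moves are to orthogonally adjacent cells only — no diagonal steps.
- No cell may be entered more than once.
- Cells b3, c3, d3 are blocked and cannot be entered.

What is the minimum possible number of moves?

4

The Manhattan distance from c2 to a4 is |2−4| + |3−1| = 4, so at least 4 moves are needed.
A route of 4 moves achieves this: c2 → b2 → a2 → a3 → a4.
Since 4 matches the lower bound, it is optimal.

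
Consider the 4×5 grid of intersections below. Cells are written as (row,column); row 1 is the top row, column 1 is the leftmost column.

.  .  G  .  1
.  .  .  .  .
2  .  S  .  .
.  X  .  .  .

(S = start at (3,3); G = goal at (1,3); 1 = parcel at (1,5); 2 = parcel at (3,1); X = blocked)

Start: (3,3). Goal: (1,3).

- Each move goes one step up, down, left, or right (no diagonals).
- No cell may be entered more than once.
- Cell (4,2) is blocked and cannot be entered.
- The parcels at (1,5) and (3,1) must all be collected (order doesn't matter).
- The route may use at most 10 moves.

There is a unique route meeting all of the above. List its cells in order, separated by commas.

The budget equals the shortest possible length, so every move has to be on a shortest route through the required cells.
Route from (3,3): 2× left (reaching (3,1)), up to (2,1), 4× right (reaching (2,5)), up to (1,5), 2× left (reaching (1,3)) — 10 moves in all.
Check: all required cells visited; 10 ≤ 10 moves.

(3,3), (3,2), (3,1), (2,1), (2,2), (2,3), (2,4), (2,5), (1,5), (1,4), (1,3)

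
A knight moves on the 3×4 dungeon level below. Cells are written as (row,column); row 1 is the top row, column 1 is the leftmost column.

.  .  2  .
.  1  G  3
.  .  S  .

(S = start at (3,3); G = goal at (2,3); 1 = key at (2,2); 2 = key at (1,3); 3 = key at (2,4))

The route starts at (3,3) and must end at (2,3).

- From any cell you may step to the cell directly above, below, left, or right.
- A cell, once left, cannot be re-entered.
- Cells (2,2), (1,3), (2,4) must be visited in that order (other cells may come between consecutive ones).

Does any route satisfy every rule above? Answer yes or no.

yes

One route that works: (3,3) → (3,2) → (2,2) → (1,2) → (1,3) → (1,4) → (2,4) → (2,3).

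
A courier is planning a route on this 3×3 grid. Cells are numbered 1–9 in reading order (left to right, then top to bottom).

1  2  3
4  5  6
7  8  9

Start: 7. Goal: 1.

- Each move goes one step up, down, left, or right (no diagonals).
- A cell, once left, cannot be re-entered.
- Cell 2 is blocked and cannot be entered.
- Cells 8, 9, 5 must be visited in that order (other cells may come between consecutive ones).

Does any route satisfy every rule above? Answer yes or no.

yes

One route that works: 7 → 8 → 9 → 6 → 5 → 4 → 1.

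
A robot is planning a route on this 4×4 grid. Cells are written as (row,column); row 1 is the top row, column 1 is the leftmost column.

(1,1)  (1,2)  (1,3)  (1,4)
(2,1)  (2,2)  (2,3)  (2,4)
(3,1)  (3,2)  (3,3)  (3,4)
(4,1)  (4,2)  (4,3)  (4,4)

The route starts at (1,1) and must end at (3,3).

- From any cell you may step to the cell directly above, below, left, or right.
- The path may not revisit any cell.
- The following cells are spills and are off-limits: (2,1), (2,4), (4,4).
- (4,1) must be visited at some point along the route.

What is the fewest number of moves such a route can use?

Any route passes through (4,1) somewhere between (1,1) and (3,3). Summing Manhattan distances along the two legs ((1,1) → (4,1) → (3,3)) gives a lower bound of 3 + 3 = 6 moves.
That bound ignores the blocked cells. Measuring each leg by the fewest moves that actually steer around them ((1,1)→(4,1): 5; (4,1)→(3,3): 3) raises the lower bound to 8.
A route of 8 moves exists: (1,1) → (1,2) → (2,2) → (3,2) → (3,1) → (4,1) → (4,2) → (4,3) → (3,3).
Since 8 matches that lower bound, it is optimal.

8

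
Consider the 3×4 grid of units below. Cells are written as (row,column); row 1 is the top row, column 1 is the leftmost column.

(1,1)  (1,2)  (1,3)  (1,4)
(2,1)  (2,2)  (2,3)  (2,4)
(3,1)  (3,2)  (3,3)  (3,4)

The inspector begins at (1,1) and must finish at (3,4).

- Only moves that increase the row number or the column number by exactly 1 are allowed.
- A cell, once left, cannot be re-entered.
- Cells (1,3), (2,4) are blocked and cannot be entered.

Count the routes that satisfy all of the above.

A right/down-only route from (1,1) to (3,4) makes exactly 2 down-moves and 3 right-moves in some order.
With no other constraints that would be C(5,2) = 10 routes.
Subtract routes through each blocked cell (inclusion–exclusion for overlaps): − through (1,3): 3 − through (2,4): 4 + through (1,3)&(2,4): 2 → 5.
That gives 5 routes.

5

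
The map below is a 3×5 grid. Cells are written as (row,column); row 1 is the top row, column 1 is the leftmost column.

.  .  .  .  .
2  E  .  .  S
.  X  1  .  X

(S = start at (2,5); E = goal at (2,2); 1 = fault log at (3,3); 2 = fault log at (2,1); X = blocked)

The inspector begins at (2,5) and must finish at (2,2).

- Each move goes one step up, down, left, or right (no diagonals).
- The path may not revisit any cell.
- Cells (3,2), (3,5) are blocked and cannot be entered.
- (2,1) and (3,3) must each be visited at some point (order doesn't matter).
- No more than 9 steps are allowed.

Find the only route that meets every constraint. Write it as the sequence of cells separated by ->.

The 9-move cap with required stops at (2,1), (3,3) leaves no slack for detours.
Route from (2,5): left to (2,4), down to (3,4), left to (3,3), 2× up (reaching (1,3)), 2× left (reaching (1,1)), down to (2,1), right to (2,2) — 9 moves in all.
Check: all required cells visited; 9 ≤ 9 moves.

(2,5) -> (2,4) -> (3,4) -> (3,3) -> (2,3) -> (1,3) -> (1,2) -> (1,1) -> (2,1) -> (2,2)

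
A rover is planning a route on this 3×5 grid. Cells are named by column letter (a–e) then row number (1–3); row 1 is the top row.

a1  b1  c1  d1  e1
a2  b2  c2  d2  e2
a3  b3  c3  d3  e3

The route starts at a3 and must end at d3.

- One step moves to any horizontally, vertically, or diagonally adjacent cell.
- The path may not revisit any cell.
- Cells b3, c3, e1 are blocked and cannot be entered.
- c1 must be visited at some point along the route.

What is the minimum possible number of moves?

Any route passes through c1 somewhere between a3 and d3. Summing Chebyshev distances along the two legs (a3 → c1 → d3) gives a lower bound of 2 + 2 = 4 moves.
A route of 4 moves achieves this: a3 → b2 → c1 → c2 → d3.
Since 4 matches the lower bound, it is optimal.

4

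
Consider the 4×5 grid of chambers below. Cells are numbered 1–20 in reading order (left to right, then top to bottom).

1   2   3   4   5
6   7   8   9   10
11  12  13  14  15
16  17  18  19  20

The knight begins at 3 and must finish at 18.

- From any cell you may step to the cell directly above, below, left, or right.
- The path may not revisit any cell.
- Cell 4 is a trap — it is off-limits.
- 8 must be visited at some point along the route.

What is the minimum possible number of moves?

3

Any route passes through 8 somewhere between 3 and 18. Summing Manhattan distances along the two legs (3 → 8 → 18) gives a lower bound of 1 + 2 = 3 moves.
A route of 3 moves achieves this: 3 → 8 → 13 → 18.
Since 3 matches the lower bound, it is optimal.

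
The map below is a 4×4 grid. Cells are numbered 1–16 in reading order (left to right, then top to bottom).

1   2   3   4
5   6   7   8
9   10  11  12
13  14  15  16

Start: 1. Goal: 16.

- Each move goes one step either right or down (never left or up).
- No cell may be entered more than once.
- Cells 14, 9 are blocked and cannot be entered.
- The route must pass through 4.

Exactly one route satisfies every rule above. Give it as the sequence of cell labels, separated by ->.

1 -> 2 -> 3 -> 4 -> 8 -> 12 -> 16

Moves only go right or down, so the column and row indices never decrease.
Route from 1: right 3 to 4, down 3 to 16 — 6 moves in all.
Check: all required cells visited.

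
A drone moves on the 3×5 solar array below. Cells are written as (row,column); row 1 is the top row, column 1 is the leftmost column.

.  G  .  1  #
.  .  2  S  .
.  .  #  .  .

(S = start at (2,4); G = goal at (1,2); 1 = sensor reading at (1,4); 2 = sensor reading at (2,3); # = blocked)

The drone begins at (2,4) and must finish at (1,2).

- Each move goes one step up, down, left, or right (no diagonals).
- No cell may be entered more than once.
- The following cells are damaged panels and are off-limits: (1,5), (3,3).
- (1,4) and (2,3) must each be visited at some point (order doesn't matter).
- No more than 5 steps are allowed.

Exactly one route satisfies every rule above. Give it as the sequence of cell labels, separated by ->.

(2,4) -> (1,4) -> (1,3) -> (2,3) -> (2,2) -> (1,2)

The 5-move cap with required stops at (1,4), (2,3) leaves no slack for detours.
Route from (2,4): up 1 to (1,4), left 1 to (1,3), down 1 to (2,3), left 1 to (2,2), up 1 to (1,2) — 5 moves in all.
Check: all required cells visited; 5 ≤ 5 moves.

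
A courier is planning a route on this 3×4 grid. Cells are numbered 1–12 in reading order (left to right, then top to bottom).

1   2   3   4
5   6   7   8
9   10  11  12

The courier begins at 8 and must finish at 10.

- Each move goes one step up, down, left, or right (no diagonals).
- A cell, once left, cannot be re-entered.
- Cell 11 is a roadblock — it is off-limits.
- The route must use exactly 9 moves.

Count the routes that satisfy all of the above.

Need simple routes of exactly 9 moves from 8 to 10 (Manhattan distance 3, so 3 moves are spent on a detour and 3 undoing it).
Enumerating: 8 4 3 7 6 2 1 5 9 10.
That gives 1 route.

1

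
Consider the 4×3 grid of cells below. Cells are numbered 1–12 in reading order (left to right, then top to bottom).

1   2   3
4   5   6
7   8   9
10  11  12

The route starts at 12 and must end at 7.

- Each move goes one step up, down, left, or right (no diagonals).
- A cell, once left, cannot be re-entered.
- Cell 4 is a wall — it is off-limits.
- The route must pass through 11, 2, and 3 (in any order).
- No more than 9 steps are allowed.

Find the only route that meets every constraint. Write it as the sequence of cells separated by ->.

The budget equals the shortest possible length, so every move has to be on a shortest route through the required cells.
Route from 12: 3× up (reaching 3), left to 2, 3× down (reaching 11), left to 10, up to 7 — 9 moves in all.
Check: all required cells visited; 9 ≤ 9 moves.

12 -> 9 -> 6 -> 3 -> 2 -> 5 -> 8 -> 11 -> 10 -> 7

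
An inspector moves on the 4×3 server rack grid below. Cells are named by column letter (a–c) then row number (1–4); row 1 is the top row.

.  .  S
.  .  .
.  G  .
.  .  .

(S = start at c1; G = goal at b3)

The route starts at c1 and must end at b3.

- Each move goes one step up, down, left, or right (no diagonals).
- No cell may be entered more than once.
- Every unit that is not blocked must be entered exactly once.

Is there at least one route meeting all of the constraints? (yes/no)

yes

One route that works: c1 → c2 → c3 → c4 → b4 → a4 → a3 → a2 → a1 → b1 → b2 → b3.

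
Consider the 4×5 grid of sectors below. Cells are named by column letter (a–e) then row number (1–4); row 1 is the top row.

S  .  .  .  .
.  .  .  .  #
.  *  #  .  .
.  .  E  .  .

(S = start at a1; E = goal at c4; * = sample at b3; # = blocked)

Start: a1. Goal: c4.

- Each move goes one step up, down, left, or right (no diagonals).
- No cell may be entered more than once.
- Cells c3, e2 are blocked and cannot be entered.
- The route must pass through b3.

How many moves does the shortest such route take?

Any route passes through b3 somewhere between a1 and c4. Summing Manhattan distances along the two legs (a1 → b3 → c4) gives a lower bound of 3 + 2 = 5 moves.
A route of 5 moves achieves this: a1 → a2 → a3 → b3 → b4 → c4.
Since 5 matches the lower bound, it is optimal.

5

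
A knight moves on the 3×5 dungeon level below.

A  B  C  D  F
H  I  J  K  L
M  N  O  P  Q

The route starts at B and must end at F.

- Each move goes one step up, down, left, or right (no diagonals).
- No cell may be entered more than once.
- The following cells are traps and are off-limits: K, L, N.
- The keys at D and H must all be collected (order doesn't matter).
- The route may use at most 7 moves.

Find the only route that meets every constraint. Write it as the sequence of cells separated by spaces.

The budget equals the shortest possible length, so every move has to be on a shortest route through the required cells.
Route from B: left 1 to A, down 1 to H, right 2 to J, up 1 to C, right 2 to F — 7 moves in all.
Check: all required cells visited; 7 ≤ 7 moves.

B A H I J C D F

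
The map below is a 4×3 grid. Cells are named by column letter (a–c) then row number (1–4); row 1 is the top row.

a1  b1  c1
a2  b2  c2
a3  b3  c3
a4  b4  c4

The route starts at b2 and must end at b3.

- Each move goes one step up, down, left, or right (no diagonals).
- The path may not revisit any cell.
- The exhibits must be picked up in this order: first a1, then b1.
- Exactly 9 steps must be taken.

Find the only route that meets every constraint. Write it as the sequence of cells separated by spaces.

b2 a2 a1 b1 c1 c2 c3 c4 b4 b3

The waypoints must appear in the order a1, b1, with no cell reused.
Route from b2: left to a2, up to a1, 2× right (reaching c1), 3× down (reaching c4), left to b4, up to b3 — 9 moves in all.
Check: order respected (a1 at step 2, b1 at step 3); 9 moves as required.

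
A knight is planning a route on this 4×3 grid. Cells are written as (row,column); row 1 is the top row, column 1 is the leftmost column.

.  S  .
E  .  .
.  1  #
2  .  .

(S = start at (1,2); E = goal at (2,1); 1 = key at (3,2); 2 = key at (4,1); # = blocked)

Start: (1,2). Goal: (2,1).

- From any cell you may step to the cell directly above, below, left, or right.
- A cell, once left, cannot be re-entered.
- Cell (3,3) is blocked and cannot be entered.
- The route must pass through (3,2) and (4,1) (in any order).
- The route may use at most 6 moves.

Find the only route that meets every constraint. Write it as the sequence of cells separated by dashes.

(1,2) - (2,2) - (3,2) - (4,2) - (4,1) - (3,1) - (2,1)

The budget equals the shortest possible length, so every move has to be on a shortest route through the required cells.
Route from (1,2): 3× down (reaching (4,2)), left to (4,1), 2× up (reaching (2,1)) — 6 moves in all.
Check: all required cells visited; 6 ≤ 6 moves.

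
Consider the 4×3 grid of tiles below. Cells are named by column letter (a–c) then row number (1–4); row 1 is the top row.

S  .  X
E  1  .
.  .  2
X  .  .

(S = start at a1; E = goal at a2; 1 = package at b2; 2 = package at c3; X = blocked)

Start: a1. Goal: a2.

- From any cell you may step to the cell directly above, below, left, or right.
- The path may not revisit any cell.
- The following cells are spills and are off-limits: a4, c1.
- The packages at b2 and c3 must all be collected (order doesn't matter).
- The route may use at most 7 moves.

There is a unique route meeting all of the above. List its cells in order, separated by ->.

a1 -> b1 -> b2 -> c2 -> c3 -> b3 -> a3 -> a2

The budget equals the shortest possible length, so every move has to be on a shortest route through the required cells.
Route from a1: right 1 to b1, down 1 to b2, right 1 to c2, down 1 to c3, left 2 to a3, up 1 to a2 — 7 moves in all.
Check: all required cells visited; 7 ≤ 7 moves.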